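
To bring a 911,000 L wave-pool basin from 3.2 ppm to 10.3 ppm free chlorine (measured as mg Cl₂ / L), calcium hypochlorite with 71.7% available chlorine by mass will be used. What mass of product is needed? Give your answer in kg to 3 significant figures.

Chlorine deficit: 10.3 − 3.2 = 7.1 ppm = 7.1 mg/L as Cl₂.
Cl₂ equivalent needed: 7.1 mg/L × 911,000 L = 6,468,000 mg = 6468 g.
Product at 71.7% available chlorine: 6468 / 0.717 = 9021 g.

9.02 kg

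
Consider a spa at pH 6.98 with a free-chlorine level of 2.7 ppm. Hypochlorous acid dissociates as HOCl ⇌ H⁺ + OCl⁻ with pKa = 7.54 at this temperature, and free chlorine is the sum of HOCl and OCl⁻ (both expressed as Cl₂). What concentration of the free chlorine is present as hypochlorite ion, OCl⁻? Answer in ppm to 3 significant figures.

[OCl⁻]/[HOCl] = 10^(pH − pKa) = 10^(6.98 − 7.54) = 10^-0.56 = 0.2754.
Fraction as HOCl = 1 / (1 + 0.2754) = 0.7841.
OCl⁻ = (1 − 0.7841) × 2.7 ppm = 0.5831 ppm.

0.583 ppm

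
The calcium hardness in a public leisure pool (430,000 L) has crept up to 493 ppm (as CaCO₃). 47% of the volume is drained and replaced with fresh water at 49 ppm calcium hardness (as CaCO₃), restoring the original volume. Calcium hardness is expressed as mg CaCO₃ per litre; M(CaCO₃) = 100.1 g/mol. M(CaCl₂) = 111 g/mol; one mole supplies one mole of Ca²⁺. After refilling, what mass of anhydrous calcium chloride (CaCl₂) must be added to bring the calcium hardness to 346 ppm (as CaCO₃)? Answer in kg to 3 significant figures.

After draining 47% and refilling: 493 × 0.53 + 49 × 0.47 = 284.32 ppm.
Deficit to target: 346 − 284.32 = 61.68 mg/L.
As CaCO₃: 61.68 mg/L × 430,000 L = 26,520 g; ÷ 100.1 = 265 mol Ca²⁺.
Mass: 265 × 111 = 29,410 g.

29.4 kg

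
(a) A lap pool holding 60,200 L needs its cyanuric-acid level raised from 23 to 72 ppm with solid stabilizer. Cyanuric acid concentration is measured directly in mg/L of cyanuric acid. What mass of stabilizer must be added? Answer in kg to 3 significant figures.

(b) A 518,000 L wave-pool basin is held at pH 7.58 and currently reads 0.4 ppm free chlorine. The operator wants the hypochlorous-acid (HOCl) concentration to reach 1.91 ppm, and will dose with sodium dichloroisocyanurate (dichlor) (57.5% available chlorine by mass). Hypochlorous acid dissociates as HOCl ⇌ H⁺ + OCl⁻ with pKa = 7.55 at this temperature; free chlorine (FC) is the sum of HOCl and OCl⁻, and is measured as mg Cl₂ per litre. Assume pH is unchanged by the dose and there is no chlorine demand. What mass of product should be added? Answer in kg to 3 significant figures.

(a) 2.95 kg; (b) 3.20 kg

(a) CYA to add: (72 − 23) = 49 mg/L × 60,200 L = 2950 g cyanuric acid.

(b) [OCl⁻]/[HOCl] = 10^(pH − pKa) = 10^(7.58 − 7.55) = 1.072; fraction as HOCl = 1/(1 + 1.072) = 0.4827.
(b) Free chlorine required for 1.91 ppm HOCl: 1.91 / 0.4827 = 3.957 ppm.
(b) FC to add: 3.957 − 0.4 = 3.557 mg/L as Cl₂.
(b) Cl₂ equivalent: 3.557 mg/L × 518,000 L = 1842 g.
(b) Product at 57.5% available Cl: 1842 / 0.575 = 3204 g.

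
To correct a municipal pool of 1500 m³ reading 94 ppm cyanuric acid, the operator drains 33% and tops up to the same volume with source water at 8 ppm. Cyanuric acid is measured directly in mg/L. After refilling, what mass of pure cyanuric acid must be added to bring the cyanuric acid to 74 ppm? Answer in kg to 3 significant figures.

Volume: 1500 m³ = 1,500,000 L.
After draining 33% and refilling: 94 × 0.67 + 8 × 0.33 = 65.62 ppm.
Deficit to target: 74 − 65.62 = 8.38 mg/L.
Mass: 8.38 mg/L × 1,500,000 L = 12,570 g cyanuric acid.

12.6 kg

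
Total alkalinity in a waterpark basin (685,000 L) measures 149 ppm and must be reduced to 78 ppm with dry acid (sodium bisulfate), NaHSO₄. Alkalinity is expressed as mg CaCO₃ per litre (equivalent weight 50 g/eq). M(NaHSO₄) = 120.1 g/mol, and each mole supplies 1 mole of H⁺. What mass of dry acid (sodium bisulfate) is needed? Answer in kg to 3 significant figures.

117 kg

Alkalinity to neutralize: (149 − 78) = 71 mg/L as CaCO₃ × 685,000 L = 48,640 g as CaCO₃.
Equivalents of H⁺ required: 48,640 ÷ 50 g/eq = 972.7 eq = 972.7 mol NaHSO₄.
Mass of NaHSO₄: 972.7 × 120.1 = 116,800 g.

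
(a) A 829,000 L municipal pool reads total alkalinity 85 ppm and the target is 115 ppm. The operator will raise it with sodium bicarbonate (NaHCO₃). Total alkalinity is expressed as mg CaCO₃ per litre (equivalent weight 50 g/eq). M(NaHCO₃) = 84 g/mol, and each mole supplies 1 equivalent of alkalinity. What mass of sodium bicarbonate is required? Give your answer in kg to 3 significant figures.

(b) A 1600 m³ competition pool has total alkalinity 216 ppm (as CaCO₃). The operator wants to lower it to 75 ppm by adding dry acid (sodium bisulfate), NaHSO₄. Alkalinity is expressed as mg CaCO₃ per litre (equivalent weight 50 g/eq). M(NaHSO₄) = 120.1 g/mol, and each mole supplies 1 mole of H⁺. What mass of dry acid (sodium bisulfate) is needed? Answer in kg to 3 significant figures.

(a) 41.8 kg; (b) 542 kg

(a) Alkalinity to add: (115 − 85) = 30 mg/L as CaCO₃ × 829,000 L = 24,870 g as CaCO₃.
(a) Equivalents: 24,870 g ÷ 50 g/eq = 497.4 eq.
(a) NaHCO₃ supplies 1 eq per mole → 497.4 mol.
(a) Mass: 497.4 mol × 84 g/mol = 41,780 g.

(b) Volume: 1600 m³ = 1,600,000 L.
(b) Alkalinity to neutralize: (216 − 75) = 141 mg/L as CaCO₃ × 1,600,000 L = 225,600 g as CaCO₃.
(b) Equivalents of H⁺ required: 225,600 ÷ 50 g/eq = 4512 eq = 4512 mol NaHSO₄.
(b) Mass of NaHSO₄: 4512 × 120.1 = 541,900 g.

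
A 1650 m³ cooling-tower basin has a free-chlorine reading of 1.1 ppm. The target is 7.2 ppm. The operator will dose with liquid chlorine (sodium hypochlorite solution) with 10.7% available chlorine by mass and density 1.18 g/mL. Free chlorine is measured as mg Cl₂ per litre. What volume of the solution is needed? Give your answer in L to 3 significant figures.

Volume: 1650 m³ = 1,650,000 L.
Chlorine deficit: 7.2 − 1.1 = 6.1 ppm = 6.1 mg/L as Cl₂.
Cl₂ equivalent needed: 6.1 mg/L × 1,650,000 L = 10,060,000 mg = 10,060 g.
Product at 10.7% available chlorine: 10,060 / 0.107 = 94,070 g.
Volume at density 1.18 g/mL: 94,070 g ÷ 1.18 g/mL = 79,720 mL.

79.7 L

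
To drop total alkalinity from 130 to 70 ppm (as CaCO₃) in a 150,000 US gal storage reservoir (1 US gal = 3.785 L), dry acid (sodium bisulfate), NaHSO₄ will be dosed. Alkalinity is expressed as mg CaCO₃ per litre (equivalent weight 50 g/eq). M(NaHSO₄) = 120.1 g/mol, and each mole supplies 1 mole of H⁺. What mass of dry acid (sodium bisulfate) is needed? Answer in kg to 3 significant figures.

81.8 kg

Volume: 150,000 US gal × 3.785 L/gal = 567,750 L.
Alkalinity to neutralize: (130 − 70) = 60 mg/L as CaCO₃ × 567,750 L = 34,060 g as CaCO₃.
Equivalents of H⁺ required: 34,060 ÷ 50 g/eq = 681.3 eq = 681.3 mol NaHSO₄.
Mass of NaHSO₄: 681.3 × 120.1 = 81,820 g.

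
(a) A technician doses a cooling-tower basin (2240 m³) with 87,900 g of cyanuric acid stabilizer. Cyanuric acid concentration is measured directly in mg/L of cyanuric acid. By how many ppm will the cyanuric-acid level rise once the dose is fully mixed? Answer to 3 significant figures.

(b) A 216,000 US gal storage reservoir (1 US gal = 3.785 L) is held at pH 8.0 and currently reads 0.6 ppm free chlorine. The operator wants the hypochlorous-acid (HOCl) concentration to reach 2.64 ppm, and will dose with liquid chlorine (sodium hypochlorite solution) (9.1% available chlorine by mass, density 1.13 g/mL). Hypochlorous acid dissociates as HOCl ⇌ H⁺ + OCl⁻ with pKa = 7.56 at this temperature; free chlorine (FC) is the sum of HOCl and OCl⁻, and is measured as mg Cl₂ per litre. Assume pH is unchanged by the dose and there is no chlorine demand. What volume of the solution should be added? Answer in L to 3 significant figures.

(a) 39.2 ppm; (b) 74.0 L

(a) Volume: 2240 m³ = 2,240,000 L.
(a) Rise: 87,900 g / 2,240,000 L × 1000 = 39.24 mg/L.

(b) Volume: 216,000 US gal × 3.785 L/gal = 817,560 L.
(b) [OCl⁻]/[HOCl] = 10^(pH − pKa) = 10^(8.0 − 7.56) = 2.754; fraction as HOCl = 1/(1 + 2.754) = 0.2664.
(b) Free chlorine required for 2.64 ppm HOCl: 2.64 / 0.2664 = 9.911 ppm.
(b) FC to add: 9.911 − 0.6 = 9.311 mg/L as Cl₂.
(b) Cl₂ equivalent: 9.311 mg/L × 817,560 L = 7612 g.
(b) Product at 9.1% available Cl: 7612 / 0.091 = 83,650 g.
(b) Volume: 83,650 g ÷ 1.13 g/mL = 74,030 mL.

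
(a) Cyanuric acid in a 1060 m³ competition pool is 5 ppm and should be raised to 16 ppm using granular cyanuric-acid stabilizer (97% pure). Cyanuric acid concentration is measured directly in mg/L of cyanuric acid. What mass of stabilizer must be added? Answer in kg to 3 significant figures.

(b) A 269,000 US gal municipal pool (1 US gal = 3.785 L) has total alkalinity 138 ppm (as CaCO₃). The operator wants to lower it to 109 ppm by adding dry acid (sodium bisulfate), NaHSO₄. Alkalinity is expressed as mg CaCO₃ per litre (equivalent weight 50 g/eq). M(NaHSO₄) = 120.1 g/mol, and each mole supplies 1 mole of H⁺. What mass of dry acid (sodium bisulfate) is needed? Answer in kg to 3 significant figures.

(a) Volume: 1060 m³ = 1,060,000 L.
(a) CYA to add: (16 − 5) = 11 mg/L × 1,060,000 L = 11,660 g cyanuric acid.
(a) At 97% purity: 11,660 / 0.97 = 12,020 g product.

(b) Volume: 269,000 US gal × 3.785 L/gal = 1,018,165 L.
(b) Alkalinity to neutralize: (138 − 109) = 29 mg/L as CaCO₃ × 1,018,165 L = 29,530 g as CaCO₃.
(b) Equivalents of H⁺ required: 29,530 ÷ 50 g/eq = 590.5 eq = 590.5 mol NaHSO₄.
(b) Mass of NaHSO₄: 590.5 × 120.1 = 70,920 g.

(a) 12.0 kg; (b) 70.9 kg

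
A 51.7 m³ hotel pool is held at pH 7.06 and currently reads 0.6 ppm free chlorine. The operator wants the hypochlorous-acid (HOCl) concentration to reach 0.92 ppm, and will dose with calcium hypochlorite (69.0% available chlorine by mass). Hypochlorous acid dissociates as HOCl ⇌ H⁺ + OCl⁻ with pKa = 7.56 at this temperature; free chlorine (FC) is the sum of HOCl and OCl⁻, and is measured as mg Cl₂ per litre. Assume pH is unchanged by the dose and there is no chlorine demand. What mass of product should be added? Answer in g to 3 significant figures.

Volume: 51.7 m³ = 51,700 L.
[OCl⁻]/[HOCl] = 10^(pH − pKa) = 10^(7.06 − 7.56) = 0.3162; fraction as HOCl = 1/(1 + 0.3162) = 0.7597.
Free chlorine required for 0.92 ppm HOCl: 0.92 / 0.7597 = 1.211 ppm.
FC to add: 1.211 − 0.6 = 0.6109 mg/L as Cl₂.
Cl₂ equivalent: 0.6109 mg/L × 51,700 L = 31.59 g.
Product at 69.0% available Cl: 31.59 / 0.69 = 45.78 g.

45.8 g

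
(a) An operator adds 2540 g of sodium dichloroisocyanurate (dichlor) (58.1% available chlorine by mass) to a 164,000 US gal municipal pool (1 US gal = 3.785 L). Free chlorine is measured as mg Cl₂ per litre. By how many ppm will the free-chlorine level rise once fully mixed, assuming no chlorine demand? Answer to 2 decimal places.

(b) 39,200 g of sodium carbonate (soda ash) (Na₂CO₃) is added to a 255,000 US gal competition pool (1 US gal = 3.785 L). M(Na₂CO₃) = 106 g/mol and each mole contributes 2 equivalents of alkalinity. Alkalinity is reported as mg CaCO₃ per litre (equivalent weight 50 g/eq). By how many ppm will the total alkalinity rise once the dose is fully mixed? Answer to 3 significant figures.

(a) Volume: 164,000 US gal × 3.785 L/gal = 620,740 L.
(a) Available chlorine delivered: 2540 g × 0.581 = 1476 g as Cl₂.
(a) Concentration rise: 1476 g / 620,740 L = 2.377 mg/L = 2.38 ppm.

(b) Volume: 255,000 US gal × 3.785 L/gal = 965,175 L.
(b) Moles of Na₂CO₃: 39,200 g ÷ 106 g/mol = 369.8 mol → 739.6 eq of alkalinity.
(b) As CaCO₃: 739.6 eq × 50 g/eq = 36,980 g.
(b) Rise: 36,980 g / 965,175 L × 1000 = 38.32 mg/L.

(a) 2.38 ppm; (b) 38.3 ppm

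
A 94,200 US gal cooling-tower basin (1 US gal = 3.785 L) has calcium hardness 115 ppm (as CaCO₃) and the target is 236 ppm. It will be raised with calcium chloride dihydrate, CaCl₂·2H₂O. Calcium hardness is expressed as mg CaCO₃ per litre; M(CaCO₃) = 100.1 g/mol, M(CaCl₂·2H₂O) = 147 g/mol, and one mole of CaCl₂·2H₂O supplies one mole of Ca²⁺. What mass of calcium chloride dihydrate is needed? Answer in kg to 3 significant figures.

63.4 kg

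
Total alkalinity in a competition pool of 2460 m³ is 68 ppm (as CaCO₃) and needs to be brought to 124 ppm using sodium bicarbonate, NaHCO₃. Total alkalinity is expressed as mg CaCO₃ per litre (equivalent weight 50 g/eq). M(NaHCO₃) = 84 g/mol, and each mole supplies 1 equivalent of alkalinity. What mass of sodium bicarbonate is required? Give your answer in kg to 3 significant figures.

Volume: 2460 m³ = 2,460,000 L.
Alkalinity to add: (124 − 68) = 56 mg/L as CaCO₃ × 2,460,000 L = 137,800 g as CaCO₃.
Equivalents: 137,800 g ÷ 50 g/eq = 2755 eq.
NaHCO₃ supplies 1 eq per mole → 2755 mol.
Mass: 2755 mol × 84 g/mol = 231,400 g.

231 kg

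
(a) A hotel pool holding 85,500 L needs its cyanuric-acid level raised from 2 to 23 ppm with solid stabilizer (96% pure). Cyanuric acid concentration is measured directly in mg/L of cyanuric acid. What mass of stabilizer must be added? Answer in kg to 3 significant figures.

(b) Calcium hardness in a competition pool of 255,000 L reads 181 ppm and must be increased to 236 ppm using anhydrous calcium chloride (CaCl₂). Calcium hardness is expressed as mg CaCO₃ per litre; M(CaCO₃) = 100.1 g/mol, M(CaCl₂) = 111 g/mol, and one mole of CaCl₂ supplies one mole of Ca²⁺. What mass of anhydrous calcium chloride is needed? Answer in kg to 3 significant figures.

(a) 1.87 kg; (b) 15.6 kg

(a) CYA to add: (23 − 2) = 21 mg/L × 85,500 L = 1796 g cyanuric acid.
(a) At 96% purity: 1796 / 0.96 = 1870 g product.

(b) Hardness to add: (236 − 181) = 55 mg/L as CaCO₃ × 255,000 L = 14,020 g as CaCO₃.
(b) Moles of Ca²⁺ (1 mol Ca²⁺ ≡ 1 mol CaCO₃): 14,020 / 100.1 g/mol = 140.1 mol.
(b) Mass of CaCl₂: 140.1 × 111 = 15,550 g.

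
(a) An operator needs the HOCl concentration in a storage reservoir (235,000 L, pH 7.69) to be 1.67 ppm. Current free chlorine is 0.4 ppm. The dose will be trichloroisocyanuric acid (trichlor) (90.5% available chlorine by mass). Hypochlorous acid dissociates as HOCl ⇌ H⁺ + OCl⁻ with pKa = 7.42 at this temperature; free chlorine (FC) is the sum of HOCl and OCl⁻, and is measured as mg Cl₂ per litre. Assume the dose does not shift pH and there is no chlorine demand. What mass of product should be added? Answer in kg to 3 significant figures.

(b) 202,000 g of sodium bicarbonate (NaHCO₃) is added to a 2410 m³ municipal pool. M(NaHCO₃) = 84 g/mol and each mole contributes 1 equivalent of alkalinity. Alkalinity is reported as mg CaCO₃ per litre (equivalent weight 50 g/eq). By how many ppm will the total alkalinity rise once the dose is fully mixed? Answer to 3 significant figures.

(a) 1.14 kg; (b) 49.9 ppm

(a) [OCl⁻]/[HOCl] = 10^(pH − pKa) = 10^(7.69 − 7.42) = 1.862; fraction as HOCl = 1/(1 + 1.862) = 0.3494.
(a) Free chlorine required for 1.67 ppm HOCl: 1.67 / 0.3494 = 4.78 ppm.
(a) FC to add: 4.78 − 0.4 = 4.38 mg/L as Cl₂.
(a) Cl₂ equivalent: 4.38 mg/L × 235,000 L = 1029 g.
(a) Product at 90.5% available Cl: 1029 / 0.905 = 1137 g.

(b) Volume: 2410 m³ = 2,410,000 L.
(b) Moles of NaHCO₃: 202,000 g ÷ 84 g/mol = 2405 mol → 2405 eq of alkalinity.
(b) As CaCO₃: 2405 eq × 50 g/eq = 120,200 g.
(b) Rise: 120,200 g / 2,410,000 L × 1000 = 49.89 mg/L.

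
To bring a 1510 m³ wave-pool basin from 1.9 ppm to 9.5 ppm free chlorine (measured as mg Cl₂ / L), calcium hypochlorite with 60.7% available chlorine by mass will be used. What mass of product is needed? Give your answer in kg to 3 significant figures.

Volume: 1510 m³ = 1,510,000 L.
Chlorine deficit: 9.5 − 1.9 = 7.6 ppm = 7.6 mg/L as Cl₂.
Cl₂ equivalent needed: 7.6 mg/L × 1,510,000 L = 11,480,000 mg = 11,480 g.
Product at 60.7% available chlorine: 11,480 / 0.607 = 18,910 g.

18.9 kg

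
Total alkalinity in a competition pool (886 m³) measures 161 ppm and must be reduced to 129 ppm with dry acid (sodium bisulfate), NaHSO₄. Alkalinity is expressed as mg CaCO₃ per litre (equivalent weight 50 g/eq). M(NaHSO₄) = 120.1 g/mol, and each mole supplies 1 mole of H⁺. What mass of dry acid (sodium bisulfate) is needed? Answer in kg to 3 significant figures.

68.1 kg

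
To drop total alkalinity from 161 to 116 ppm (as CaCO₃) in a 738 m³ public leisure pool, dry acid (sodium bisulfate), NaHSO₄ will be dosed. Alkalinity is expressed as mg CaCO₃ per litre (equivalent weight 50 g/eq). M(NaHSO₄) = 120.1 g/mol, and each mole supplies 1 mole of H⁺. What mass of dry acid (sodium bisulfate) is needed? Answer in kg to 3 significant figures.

Volume: 738 m³ = 738,000 L.
Alkalinity to neutralize: (161 − 116) = 45 mg/L as CaCO₃ × 738,000 L = 33,210 g as CaCO₃.
Equivalents of H⁺ required: 33,210 ÷ 50 g/eq = 664.2 eq = 664.2 mol NaHSO₄.
Mass of NaHSO₄: 664.2 × 120.1 = 79,770 g.

79.8 kg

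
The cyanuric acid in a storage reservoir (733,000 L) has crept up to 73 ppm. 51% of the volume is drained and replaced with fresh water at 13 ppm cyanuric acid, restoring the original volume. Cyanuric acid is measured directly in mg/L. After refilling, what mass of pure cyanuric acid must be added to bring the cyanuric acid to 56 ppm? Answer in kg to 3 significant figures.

After draining 51% and refilling: 73 × 0.49 + 13 × 0.51 = 42.4 ppm.
Deficit to target: 56 − 42.4 = 13.6 mg/L.
Mass: 13.6 mg/L × 733,000 L = 9969 g cyanuric acid.

9.97 kg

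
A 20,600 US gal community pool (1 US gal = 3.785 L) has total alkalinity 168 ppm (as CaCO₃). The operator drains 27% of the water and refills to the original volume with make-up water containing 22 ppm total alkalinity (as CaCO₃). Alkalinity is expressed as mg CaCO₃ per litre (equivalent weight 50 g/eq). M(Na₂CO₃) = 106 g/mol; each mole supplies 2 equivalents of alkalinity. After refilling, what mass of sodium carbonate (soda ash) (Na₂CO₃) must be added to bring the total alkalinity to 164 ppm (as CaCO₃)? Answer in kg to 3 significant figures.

2.93 kg

Volume: 20,600 US gal × 3.785 L/gal = 77,971 L.
After draining 27% and refilling: 168 × 0.73 + 22 × 0.27 = 128.58 ppm.
Deficit to target: 164 − 128.58 = 35.42 mg/L.
As CaCO₃: 35.42 mg/L × 77,971 L = 2762 g; ÷ 50 g/eq ÷ 2 = 27.62 mol Na₂CO₃.
Mass: 27.62 × 106 = 2927 g.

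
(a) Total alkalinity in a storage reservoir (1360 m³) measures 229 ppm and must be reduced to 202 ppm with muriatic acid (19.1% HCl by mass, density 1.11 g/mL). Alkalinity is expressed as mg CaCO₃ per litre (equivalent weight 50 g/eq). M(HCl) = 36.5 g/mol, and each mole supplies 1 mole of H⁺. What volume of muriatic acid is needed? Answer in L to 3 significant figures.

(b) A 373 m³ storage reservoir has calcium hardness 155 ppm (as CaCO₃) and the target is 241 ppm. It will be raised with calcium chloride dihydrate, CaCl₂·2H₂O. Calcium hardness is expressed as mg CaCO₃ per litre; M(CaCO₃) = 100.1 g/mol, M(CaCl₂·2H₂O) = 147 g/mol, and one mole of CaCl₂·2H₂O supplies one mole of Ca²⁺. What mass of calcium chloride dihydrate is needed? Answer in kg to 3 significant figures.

(a) Volume: 1360 m³ = 1,360,000 L.
(a) Alkalinity to neutralize: (229 − 202) = 27 mg/L as CaCO₃ × 1,360,000 L = 36,720 g as CaCO₃.
(a) Equivalents of H⁺ required: 36,720 ÷ 50 g/eq = 734.4 eq = 734.4 mol HCl.
(a) Mass of HCl: 734.4 × 36.5 = 26,810 g.
(a) Mass of 19.1% solution: 26,810 / 0.191 = 140,300 g.
(a) Volume: 140,300 g ÷ 1.11 g/mL = 126,400 mL.

(b) Volume: 373 m³ = 373,000 L.
(b) Hardness to add: (241 − 155) = 86 mg/L as CaCO₃ × 373,000 L = 32,080 g as CaCO₃.
(b) Moles of Ca²⁺ (1 mol Ca²⁺ ≡ 1 mol CaCO₃): 32,080 / 100.1 g/mol = 320.5 mol.
(b) Mass of CaCl₂·2H₂O: 320.5 × 147 = 47,110 g.

(a) 126 L; (b) 47.1 kg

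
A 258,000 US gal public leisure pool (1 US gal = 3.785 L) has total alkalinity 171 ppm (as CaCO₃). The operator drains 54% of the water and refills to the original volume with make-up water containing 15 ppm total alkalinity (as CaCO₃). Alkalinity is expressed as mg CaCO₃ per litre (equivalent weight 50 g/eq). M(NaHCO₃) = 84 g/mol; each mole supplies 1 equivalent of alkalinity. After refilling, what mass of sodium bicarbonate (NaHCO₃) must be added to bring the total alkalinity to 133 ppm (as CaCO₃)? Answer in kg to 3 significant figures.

75.9 kg

Volume: 258,000 US gal × 3.785 L/gal = 976,530 L.
After draining 54% and refilling: 171 × 0.46 + 15 × 0.54 = 86.76 ppm.
Deficit to target: 133 − 86.76 = 46.24 mg/L.
As CaCO₃: 46.24 mg/L × 976,530 L = 45,150 g; ÷ 50 g/eq ÷ 1 = 903.1 mol NaHCO₃.
Mass: 903.1 × 84 = 75,860 g.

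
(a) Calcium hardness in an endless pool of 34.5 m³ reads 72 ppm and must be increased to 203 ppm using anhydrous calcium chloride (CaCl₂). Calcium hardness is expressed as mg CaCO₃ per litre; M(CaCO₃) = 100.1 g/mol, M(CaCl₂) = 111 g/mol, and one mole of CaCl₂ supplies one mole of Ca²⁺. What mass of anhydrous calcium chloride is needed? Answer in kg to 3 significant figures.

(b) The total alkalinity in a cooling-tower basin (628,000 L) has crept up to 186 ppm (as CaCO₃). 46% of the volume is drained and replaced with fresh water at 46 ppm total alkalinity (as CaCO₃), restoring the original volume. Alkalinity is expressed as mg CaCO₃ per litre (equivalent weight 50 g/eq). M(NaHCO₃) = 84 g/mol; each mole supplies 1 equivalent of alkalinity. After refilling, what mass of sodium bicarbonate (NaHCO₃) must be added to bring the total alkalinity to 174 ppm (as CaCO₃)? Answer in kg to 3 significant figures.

(a) 5.01 kg; (b) 55.3 kg

(a) Volume: 34.5 m³ = 34,500 L.
(a) Hardness to add: (203 − 72) = 131 mg/L as CaCO₃ × 34,500 L = 4520 g as CaCO₃.
(a) Moles of Ca²⁺ (1 mol Ca²⁺ ≡ 1 mol CaCO₃): 4520 / 100.1 g/mol = 45.15 mol.
(a) Mass of CaCl₂: 45.15 × 111 = 5012 g.

(b) After draining 46% and refilling: 186 × 0.54 + 46 × 0.46 = 121.6 ppm.
(b) Deficit to target: 174 − 121.6 = 52.4 mg/L.
(b) As CaCO₃: 52.4 mg/L × 628,000 L = 32,910 g; ÷ 50 g/eq ÷ 1 = 658.1 mol NaHCO₃.
(b) Mass: 658.1 × 84 = 55,280 g.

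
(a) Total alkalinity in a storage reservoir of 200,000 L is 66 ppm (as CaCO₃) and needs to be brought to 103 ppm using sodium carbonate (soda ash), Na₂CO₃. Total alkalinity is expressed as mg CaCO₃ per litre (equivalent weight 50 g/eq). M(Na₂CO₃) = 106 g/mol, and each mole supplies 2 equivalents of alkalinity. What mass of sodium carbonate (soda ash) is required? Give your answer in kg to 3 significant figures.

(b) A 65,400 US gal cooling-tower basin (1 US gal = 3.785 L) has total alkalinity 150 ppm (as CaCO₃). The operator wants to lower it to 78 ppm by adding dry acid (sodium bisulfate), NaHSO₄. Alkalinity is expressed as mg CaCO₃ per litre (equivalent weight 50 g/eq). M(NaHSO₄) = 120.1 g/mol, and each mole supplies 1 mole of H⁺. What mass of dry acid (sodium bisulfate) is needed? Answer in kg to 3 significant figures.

(a) 7.84 kg; (b) 42.8 kg

(a) Alkalinity to add: (103 − 66) = 37 mg/L as CaCO₃ × 200,000 L = 7400 g as CaCO₃.
(a) Equivalents: 7400 g ÷ 50 g/eq = 148 eq.
(a) Each mole of Na₂CO₃ supplies 2 eq, so 148 / 2 = 74 mol.
(a) Mass: 74 mol × 106 g/mol = 7844 g.

(b) Volume: 65,400 US gal × 3.785 L/gal = 247,539 L.
(b) Alkalinity to neutralize: (150 − 78) = 72 mg/L as CaCO₃ × 247,539 L = 17,820 g as CaCO₃.
(b) Equivalents of H⁺ required: 17,820 ÷ 50 g/eq = 356.5 eq = 356.5 mol NaHSO₄.
(b) Mass of NaHSO₄: 356.5 × 120.1 = 42,810 g.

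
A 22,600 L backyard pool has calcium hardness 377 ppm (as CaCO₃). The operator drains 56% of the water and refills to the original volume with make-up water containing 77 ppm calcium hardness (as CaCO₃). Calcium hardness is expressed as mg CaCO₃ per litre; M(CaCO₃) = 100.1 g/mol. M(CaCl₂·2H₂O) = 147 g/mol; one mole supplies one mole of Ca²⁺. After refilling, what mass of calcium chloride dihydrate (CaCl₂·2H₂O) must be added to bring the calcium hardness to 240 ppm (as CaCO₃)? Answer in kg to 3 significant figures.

1.03 kg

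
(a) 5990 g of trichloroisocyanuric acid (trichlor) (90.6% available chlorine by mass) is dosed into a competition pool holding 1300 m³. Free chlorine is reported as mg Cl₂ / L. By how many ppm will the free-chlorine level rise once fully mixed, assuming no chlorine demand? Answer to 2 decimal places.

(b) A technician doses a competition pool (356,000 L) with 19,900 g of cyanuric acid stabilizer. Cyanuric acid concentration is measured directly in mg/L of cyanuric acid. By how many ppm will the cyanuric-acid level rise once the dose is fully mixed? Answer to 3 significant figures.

(a) 4.17 ppm; (b) 55.9 ppm

(a) Volume: 1300 m³ = 1,300,000 L.
(a) Available chlorine delivered: 5990 g × 0.906 = 5427 g as Cl₂.
(a) Concentration rise: 5427 g / 1,300,000 L = 4.175 mg/L = 4.17 ppm.

(b) Rise: 19,900 g / 356,000 L × 1000 = 55.9 mg/L.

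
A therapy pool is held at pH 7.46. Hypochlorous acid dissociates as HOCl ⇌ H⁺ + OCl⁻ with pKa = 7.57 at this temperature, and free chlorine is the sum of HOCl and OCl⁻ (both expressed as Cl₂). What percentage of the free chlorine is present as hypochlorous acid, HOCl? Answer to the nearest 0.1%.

56.3%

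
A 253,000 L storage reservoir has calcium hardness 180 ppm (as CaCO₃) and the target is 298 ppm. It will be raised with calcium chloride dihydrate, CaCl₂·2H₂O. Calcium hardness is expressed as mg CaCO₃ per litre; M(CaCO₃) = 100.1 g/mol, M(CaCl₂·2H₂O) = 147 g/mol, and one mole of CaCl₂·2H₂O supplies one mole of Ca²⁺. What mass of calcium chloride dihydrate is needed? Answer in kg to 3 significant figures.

Hardness to add: (298 − 180) = 118 mg/L as CaCO₃ × 253,000 L = 29,850 g as CaCO₃.
Moles of Ca²⁺ (1 mol Ca²⁺ ≡ 1 mol CaCO₃): 29,850 / 100.1 g/mol = 298.2 mol.
Mass of CaCl₂·2H₂O: 298.2 × 147 = 43,840 g.

43.8 kg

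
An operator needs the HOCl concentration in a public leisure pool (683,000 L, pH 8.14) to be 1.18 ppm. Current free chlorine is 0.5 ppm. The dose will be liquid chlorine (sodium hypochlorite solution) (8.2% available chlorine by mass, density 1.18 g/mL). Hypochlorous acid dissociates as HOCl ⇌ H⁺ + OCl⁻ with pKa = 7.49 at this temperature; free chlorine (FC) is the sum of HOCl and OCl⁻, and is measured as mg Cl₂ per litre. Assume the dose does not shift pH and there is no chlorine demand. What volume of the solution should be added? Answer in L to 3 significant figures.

[OCl⁻]/[HOCl] = 10^(pH − pKa) = 10^(8.14 − 7.49) = 4.467; fraction as HOCl = 1/(1 + 4.467) = 0.1829.
Free chlorine required for 1.18 ppm HOCl: 1.18 / 0.1829 = 6.451 ppm.
FC to add: 6.451 − 0.5 = 5.951 mg/L as Cl₂.
Cl₂ equivalent: 5.951 mg/L × 683,000 L = 4064 g.
Product at 8.2% available Cl: 4064 / 0.082 = 49,570 g.
Volume: 49,570 g ÷ 1.18 g/mL = 42,010 mL.

42.0 L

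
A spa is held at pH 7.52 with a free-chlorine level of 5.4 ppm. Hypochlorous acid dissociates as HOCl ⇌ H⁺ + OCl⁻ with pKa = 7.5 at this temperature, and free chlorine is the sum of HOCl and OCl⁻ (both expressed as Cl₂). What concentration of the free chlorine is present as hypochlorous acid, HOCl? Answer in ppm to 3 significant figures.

2.64 ppm

[OCl⁻]/[HOCl] = 10^(pH − pKa) = 10^(7.52 − 7.5) = 10^0.02 = 1.047.
Fraction as HOCl = 1 / (1 + 1.047) = 0.4885.
HOCl = 0.4885 × 5.4 ppm = 2.638 ppm.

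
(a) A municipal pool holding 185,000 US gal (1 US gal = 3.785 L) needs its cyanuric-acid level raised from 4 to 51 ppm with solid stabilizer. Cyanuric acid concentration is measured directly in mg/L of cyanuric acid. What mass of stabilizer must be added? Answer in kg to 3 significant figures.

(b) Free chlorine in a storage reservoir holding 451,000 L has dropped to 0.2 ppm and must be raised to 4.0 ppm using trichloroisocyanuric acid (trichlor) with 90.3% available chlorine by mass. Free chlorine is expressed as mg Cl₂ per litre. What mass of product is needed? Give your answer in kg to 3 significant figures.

(a) 32.9 kg; (b) 1.90 kg

(a) Volume: 185,000 US gal × 3.785 L/gal = 700,225 L.
(a) CYA to add: (51 − 4) = 47 mg/L × 700,225 L = 32,910 g cyanuric acid.

(b) Chlorine deficit: 4.0 − 0.2 = 3.8 ppm = 3.8 mg/L as Cl₂.
(b) Cl₂ equivalent needed: 3.8 mg/L × 451,000 L = 1,714,000 mg = 1714 g.
(b) Product at 90.3% available chlorine: 1714 / 0.903 = 1898 g.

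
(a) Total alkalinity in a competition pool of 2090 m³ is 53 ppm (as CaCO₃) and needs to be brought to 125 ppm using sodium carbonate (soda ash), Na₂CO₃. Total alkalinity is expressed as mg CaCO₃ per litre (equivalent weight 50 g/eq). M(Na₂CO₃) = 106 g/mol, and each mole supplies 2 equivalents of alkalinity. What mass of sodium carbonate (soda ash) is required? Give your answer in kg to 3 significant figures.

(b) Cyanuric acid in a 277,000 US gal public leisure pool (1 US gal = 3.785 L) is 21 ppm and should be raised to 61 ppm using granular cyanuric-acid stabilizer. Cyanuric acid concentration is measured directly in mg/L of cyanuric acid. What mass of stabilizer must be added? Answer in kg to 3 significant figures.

(a) 160 kg; (b) 41.9 kg

(a) Volume: 2090 m³ = 2,090,000 L.
(a) Alkalinity to add: (125 − 53) = 72 mg/L as CaCO₃ × 2,090,000 L = 150,500 g as CaCO₃.
(a) Equivalents: 150,500 g ÷ 50 g/eq = 3010 eq.
(a) Each mole of Na₂CO₃ supplies 2 eq, so 3010 / 2 = 1505 mol.
(a) Mass: 1505 mol × 106 g/mol = 159,500 g.

(b) Volume: 277,000 US gal × 3.785 L/gal = 1,048,445 L.
(b) CYA to add: (61 − 21) = 40 mg/L × 1,048,445 L = 41,940 g cyanuric acid.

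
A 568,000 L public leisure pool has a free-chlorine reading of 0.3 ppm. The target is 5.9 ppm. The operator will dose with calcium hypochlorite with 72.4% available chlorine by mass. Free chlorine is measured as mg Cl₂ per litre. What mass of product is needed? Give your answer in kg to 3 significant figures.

Chlorine deficit: 5.9 − 0.3 = 5.6 ppm = 5.6 mg/L as Cl₂.
Cl₂ equivalent needed: 5.6 mg/L × 568,000 L = 3,181,000 mg = 3181 g.
Product at 72.4% available chlorine: 3181 / 0.724 = 4393 g.

4.39 kg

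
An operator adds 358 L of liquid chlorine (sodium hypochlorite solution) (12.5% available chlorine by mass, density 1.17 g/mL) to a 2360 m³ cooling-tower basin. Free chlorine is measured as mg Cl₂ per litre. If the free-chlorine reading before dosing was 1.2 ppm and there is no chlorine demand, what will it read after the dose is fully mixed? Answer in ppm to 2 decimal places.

23.39 ppm

Volume: 2360 m³ = 2,360,000 L.
Mass of solution: 358 L × 1000 mL/L × 1.17 g/mL = 418,900 g.
Available chlorine delivered: 418,900 g × 0.125 = 52,360 g as Cl₂.
Concentration rise: 52,360 g / 2,360,000 L = 22.19 mg/L = 22.19 ppm.
Final FC: 1.2 + 22.19 = 23.39 ppm.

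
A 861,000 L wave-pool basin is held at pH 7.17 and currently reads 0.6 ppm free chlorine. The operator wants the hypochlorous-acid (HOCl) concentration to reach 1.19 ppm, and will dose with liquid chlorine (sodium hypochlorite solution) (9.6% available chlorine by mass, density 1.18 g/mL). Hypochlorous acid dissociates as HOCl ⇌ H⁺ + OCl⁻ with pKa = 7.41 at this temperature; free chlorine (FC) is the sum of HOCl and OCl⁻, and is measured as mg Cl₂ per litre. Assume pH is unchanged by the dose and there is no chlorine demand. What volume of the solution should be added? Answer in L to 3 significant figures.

[OCl⁻]/[HOCl] = 10^(pH − pKa) = 10^(7.17 − 7.41) = 0.5754; fraction as HOCl = 1/(1 + 0.5754) = 0.6347.
Free chlorine required for 1.19 ppm HOCl: 1.19 / 0.6347 = 1.875 ppm.
FC to add: 1.875 − 0.6 = 1.275 mg/L as Cl₂.
Cl₂ equivalent: 1.275 mg/L × 861,000 L = 1098 g.
Product at 9.6% available Cl: 1098 / 0.096 = 11,430 g.
Volume: 11,430 g ÷ 1.18 g/mL = 9689 mL.

9.69 L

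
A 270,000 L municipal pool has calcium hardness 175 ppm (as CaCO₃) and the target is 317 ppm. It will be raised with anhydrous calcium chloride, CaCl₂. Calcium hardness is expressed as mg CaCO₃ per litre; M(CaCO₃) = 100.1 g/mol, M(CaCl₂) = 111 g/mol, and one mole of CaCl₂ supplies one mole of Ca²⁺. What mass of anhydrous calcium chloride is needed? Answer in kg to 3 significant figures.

42.5 kg

Hardness to add: (317 − 175) = 142 mg/L as CaCO₃ × 270,000 L = 38,340 g as CaCO₃.
Moles of Ca²⁺ (1 mol Ca²⁺ ≡ 1 mol CaCO₃): 38,340 / 100.1 g/mol = 383 mol.
Mass of CaCl₂: 383 × 111 = 42,510 g.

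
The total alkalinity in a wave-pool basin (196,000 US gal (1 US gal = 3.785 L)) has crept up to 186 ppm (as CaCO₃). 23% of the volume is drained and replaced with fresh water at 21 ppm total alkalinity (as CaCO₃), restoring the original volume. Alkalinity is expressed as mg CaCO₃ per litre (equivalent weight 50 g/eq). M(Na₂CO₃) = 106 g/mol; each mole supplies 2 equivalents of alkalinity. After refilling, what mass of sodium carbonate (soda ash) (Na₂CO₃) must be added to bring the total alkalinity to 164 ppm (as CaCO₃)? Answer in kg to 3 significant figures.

12.5 kg

Volume: 196,000 US gal × 3.785 L/gal = 741,860 L.
After draining 23% and refilling: 186 × 0.77 + 21 × 0.23 = 148.05 ppm.
Deficit to target: 164 − 148.05 = 15.95 mg/L.
As CaCO₃: 15.95 mg/L × 741,860 L = 11,830 g; ÷ 50 g/eq ÷ 2 = 118.3 mol Na₂CO₃.
Mass: 118.3 × 106 = 12,540 g.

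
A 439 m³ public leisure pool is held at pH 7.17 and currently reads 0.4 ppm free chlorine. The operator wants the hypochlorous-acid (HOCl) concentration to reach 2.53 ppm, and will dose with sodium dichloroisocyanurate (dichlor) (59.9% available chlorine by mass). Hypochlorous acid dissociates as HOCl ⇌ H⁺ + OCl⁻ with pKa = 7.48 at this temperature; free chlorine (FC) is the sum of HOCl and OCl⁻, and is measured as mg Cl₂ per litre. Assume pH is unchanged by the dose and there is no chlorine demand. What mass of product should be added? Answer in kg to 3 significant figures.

2.47 kg

Volume: 439 m³ = 439,000 L.
[OCl⁻]/[HOCl] = 10^(pH − pKa) = 10^(7.17 − 7.48) = 0.4898; fraction as HOCl = 1/(1 + 0.4898) = 0.6712.
Free chlorine required for 2.53 ppm HOCl: 2.53 / 0.6712 = 3.769 ppm.
FC to add: 3.769 − 0.4 = 3.369 mg/L as Cl₂.
Cl₂ equivalent: 3.369 mg/L × 439,000 L = 1479 g.
Product at 59.9% available Cl: 1479 / 0.599 = 2469 g.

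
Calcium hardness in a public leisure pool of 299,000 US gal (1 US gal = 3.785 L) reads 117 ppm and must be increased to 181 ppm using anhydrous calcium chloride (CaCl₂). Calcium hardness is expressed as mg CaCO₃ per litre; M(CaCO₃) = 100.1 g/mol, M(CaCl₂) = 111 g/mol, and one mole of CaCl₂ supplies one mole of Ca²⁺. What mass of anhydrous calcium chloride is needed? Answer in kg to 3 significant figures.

Volume: 299,000 US gal × 3.785 L/gal = 1,131,715 L.
Hardness to add: (181 − 117) = 64 mg/L as CaCO₃ × 1,131,715 L = 72,430 g as CaCO₃.
Moles of Ca²⁺ (1 mol Ca²⁺ ≡ 1 mol CaCO₃): 72,430 / 100.1 g/mol = 723.6 mol.
Mass of CaCl₂: 723.6 × 111 = 80,320 g.

80.3 kg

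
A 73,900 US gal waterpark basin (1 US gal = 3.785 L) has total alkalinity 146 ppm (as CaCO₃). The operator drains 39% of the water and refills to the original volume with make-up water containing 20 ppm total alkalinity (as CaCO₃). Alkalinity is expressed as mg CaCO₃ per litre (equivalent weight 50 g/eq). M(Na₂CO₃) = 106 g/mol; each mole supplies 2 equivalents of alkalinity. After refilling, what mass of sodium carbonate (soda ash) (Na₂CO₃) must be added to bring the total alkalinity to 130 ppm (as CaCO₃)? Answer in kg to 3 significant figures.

9.83 kg

Volume: 73,900 US gal × 3.785 L/gal = 279,712 L.
After draining 39% and refilling: 146 × 0.61 + 20 × 0.39 = 96.86 ppm.
Deficit to target: 130 − 96.86 = 33.14 mg/L.
As CaCO₃: 33.14 mg/L × 279,712 L = 9270 g; ÷ 50 g/eq ÷ 2 = 92.7 mol Na₂CO₃.
Mass: 92.7 × 106 = 9826 g.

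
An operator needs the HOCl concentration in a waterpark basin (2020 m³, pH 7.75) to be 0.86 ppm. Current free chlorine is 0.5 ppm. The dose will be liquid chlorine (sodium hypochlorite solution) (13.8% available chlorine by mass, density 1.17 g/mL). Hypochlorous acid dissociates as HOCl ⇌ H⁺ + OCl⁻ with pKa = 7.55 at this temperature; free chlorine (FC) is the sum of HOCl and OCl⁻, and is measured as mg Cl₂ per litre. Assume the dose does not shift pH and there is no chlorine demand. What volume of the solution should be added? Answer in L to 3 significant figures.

21.6 L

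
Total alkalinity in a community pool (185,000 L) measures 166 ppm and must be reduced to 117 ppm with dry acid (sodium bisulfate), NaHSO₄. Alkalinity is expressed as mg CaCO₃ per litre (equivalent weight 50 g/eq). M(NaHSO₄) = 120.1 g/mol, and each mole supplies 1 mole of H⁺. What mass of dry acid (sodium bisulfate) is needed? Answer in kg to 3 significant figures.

21.8 kg

Alkalinity to neutralize: (166 − 117) = 49 mg/L as CaCO₃ × 185,000 L = 9065 g as CaCO₃.
Equivalents of H⁺ required: 9065 ÷ 50 g/eq = 181.3 eq = 181.3 mol NaHSO₄.
Mass of NaHSO₄: 181.3 × 120.1 = 21,770 g.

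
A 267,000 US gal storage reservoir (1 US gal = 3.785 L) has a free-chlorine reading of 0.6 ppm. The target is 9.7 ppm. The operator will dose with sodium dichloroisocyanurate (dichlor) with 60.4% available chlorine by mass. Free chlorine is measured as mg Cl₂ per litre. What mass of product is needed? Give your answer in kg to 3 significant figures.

15.2 kg

Volume: 267,000 US gal × 3.785 L/gal = 1,010,595 L.
Chlorine deficit: 9.7 − 0.6 = 9.1 ppm = 9.1 mg/L as Cl₂.
Cl₂ equivalent needed: 9.1 mg/L × 1,010,595 L = 9,196,000 mg = 9196 g.
Product at 60.4% available chlorine: 9196 / 0.604 = 15,230 g.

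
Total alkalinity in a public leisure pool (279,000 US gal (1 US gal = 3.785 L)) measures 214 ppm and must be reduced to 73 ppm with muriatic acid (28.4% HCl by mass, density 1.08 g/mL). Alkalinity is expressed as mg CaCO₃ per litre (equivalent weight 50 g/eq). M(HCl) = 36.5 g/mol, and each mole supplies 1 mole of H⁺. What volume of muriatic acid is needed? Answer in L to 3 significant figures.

354 L

Volume: 279,000 US gal × 3.785 L/gal = 1,056,015 L.
Alkalinity to neutralize: (214 − 73) = 141 mg/L as CaCO₃ × 1,056,015 L = 148,900 g as CaCO₃.
Equivalents of H⁺ required: 148,900 ÷ 50 g/eq = 2978 eq = 2978 mol HCl.
Mass of HCl: 2978 × 36.5 = 108,700 g.
Mass of 28.4% solution: 108,700 / 0.284 = 382,700 g.
Volume: 382,700 g ÷ 1.08 g/mL = 354,400 mL.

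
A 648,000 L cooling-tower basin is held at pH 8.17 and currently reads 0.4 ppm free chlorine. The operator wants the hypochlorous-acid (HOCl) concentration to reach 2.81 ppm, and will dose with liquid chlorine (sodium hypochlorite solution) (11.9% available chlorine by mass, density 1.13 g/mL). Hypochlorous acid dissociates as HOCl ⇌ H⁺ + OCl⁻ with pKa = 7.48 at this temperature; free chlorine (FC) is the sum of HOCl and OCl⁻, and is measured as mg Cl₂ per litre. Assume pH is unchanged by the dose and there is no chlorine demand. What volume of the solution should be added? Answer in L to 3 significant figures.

77.9 L

[OCl⁻]/[HOCl] = 10^(pH − pKa) = 10^(8.17 − 7.48) = 4.898; fraction as HOCl = 1/(1 + 4.898) = 0.1696.
Free chlorine required for 2.81 ppm HOCl: 2.81 / 0.1696 = 16.57 ppm.
FC to add: 16.57 − 0.4 = 16.17 mg/L as Cl₂.
Cl₂ equivalent: 16.17 mg/L × 648,000 L = 10,480 g.
Product at 11.9% available Cl: 10,480 / 0.119 = 88,070 g.
Volume: 88,070 g ÷ 1.13 g/mL = 77,940 mL.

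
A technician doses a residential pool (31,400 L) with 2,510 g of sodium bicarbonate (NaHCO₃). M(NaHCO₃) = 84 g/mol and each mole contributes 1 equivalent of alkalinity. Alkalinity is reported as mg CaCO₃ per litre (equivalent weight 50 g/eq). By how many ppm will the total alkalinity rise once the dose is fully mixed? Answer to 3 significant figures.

47.6 ppm

Moles of NaHCO₃: 2,510 g ÷ 84 g/mol = 29.88 mol → 29.88 eq of alkalinity.
As CaCO₃: 29.88 eq × 50 g/eq = 1494 g.
Rise: 1494 g / 31,400 L × 1000 = 47.58 mg/L.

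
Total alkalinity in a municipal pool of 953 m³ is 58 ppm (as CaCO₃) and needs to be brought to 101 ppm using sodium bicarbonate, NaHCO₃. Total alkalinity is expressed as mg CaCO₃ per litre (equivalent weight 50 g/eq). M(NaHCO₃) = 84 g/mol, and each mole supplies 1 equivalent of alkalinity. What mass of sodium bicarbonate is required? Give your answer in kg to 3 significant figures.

68.8 kg

Volume: 953 m³ = 953,000 L.
Alkalinity to add: (101 − 58) = 43 mg/L as CaCO₃ × 953,000 L = 40,980 g as CaCO₃.
Equivalents: 40,980 g ÷ 50 g/eq = 819.6 eq.
NaHCO₃ supplies 1 eq per mole → 819.6 mol.
Mass: 819.6 mol × 84 g/mol = 68,840 g.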